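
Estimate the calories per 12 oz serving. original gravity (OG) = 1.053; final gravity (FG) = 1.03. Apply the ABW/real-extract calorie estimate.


ABW = (OG−FG)·131.25·0.79/FG;  °P = 259 − 259/SG (for OG→OE and FG→AE);  RE = 0.1808·OE + 0.8192·AE;  Cal = (6.9·ABW + 4·(RE−0.1))·FG·3.55
ABW = (1.053 − 1.03)·131.25·0.79/1.03 = 2.3154
OE = 259 − 259/1.053 = 13.0361 °P
AE = 259 − 259/1.03 = 7.5437 °P
RE = 0.1808·13.0361 + 0.8192·7.5437 = 8.5367 °P
Cal = (6.9·2.3154 + 4·(8.5367−0.1))·1.03·3.55

181.8114 kcal


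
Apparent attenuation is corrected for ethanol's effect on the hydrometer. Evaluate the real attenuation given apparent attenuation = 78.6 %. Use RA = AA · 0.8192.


RA = 78.6 · 0.8192

64.3891 %


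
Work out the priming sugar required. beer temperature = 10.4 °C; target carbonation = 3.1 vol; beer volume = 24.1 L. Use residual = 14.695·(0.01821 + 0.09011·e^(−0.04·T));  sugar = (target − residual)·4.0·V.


residual = 14.695·(0.01821 + 0.09011·e^(−0.04·10.4)) = 1.1411
sugar = (3.1 − 1.1411)·4.0·24.1

188.8358 g


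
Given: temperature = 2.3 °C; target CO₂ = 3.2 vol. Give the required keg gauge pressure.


psi = vols/(0.01821 + 0.09011·e^(−0.04·T)) − 14.695
psi = 3.2/(0.01821 + 0.09011·e^(−0.04·2.3)) − 14.695

17.1776 psi


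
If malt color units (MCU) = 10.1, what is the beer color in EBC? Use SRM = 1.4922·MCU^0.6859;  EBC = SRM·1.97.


SRM = 1.4922·10.1^0.6859 = 7.2894
EBC = 7.2894·1.97

14.3601 EBC


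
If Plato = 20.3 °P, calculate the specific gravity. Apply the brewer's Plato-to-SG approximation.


SG = 259/(259 − P)
SG = 259/(259 − 20.3)

1.0850


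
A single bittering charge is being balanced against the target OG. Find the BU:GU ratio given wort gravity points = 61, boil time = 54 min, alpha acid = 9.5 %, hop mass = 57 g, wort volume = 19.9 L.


U = 1.65·0.000125^(GP/1000)·(1−e^(−0.04t))/4.15;  IBU = (α/100)·m·U·1000/V;  BU:GU = IBU/GP
U = 1.65·0.000125^(61/1000)·(1−e^(−0.04·54))/4.15 = 0.2033
IBU = (9.5/100)·57·0.2033·1000/19.9 = 55.3193
BU:GU = 55.3193/61

0.9069


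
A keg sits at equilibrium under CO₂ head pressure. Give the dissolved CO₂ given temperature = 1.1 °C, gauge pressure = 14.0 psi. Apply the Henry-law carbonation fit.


vols = (P + 14.695)·(0.01821 + 0.09011·e^(−0.04·T))
vols = (14.0 + 14.695)·(0.01821 + 0.09011·e^(−0.04·1.1))

2.9969 volumes


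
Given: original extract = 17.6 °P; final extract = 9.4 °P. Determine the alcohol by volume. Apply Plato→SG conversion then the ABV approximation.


SG = 259/(259 − P);  ABV = (OG − FG)·131.25
OG = 259/(259 − 17.6) = 1.0729
FG = 259/(259 − 9.4) = 1.0377
ABV = (1.0729 − 1.0377)·131.25

4.6263 % ABV


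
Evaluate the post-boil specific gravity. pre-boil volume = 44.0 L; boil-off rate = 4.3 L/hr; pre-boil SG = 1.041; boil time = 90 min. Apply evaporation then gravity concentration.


V_post = V_pre − rate·(t/60);  SG_post = 1 + (SG_pre−1)·V_pre/V_post
V_post = 44.0 − 4.3·(90/60) = 37.5500
SG_post = 1 + (1.041 − 1)·44.0/37.5500

1.0480


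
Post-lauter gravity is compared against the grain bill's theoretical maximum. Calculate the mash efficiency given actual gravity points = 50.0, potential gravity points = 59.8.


efficiency = actual / potential × 100
efficiency = 50.0 / 59.8 × 100

83.6120 %


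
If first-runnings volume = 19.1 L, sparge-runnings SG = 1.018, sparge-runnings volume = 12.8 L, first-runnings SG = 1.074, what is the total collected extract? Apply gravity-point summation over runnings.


total = Σ (SG_i − 1)·1000·V_i
first = (1.074 − 1)·1000·19.1 = 1413.4000
sparge = (1.018 − 1)·1000·12.8 = 230.4000
total = 1413.4000 + 230.4000

1643.8000 gravity·L


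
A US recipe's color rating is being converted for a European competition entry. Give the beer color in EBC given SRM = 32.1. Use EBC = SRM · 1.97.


EBC = 32.1 · 1.97

63.2370 EBC


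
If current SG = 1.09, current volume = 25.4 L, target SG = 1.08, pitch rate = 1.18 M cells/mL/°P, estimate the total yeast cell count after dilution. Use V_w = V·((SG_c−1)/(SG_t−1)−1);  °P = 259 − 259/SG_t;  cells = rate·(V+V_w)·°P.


V_w = 25.4·((1.09−1)/(1.08−1)−1) = 3.1750
V_final = 25.4 + 3.1750 = 28.5750
°P = 259 − 259/1.08 = 19.1852
cells = 1.18·28.5750·19.1852

646.8957 billion cells


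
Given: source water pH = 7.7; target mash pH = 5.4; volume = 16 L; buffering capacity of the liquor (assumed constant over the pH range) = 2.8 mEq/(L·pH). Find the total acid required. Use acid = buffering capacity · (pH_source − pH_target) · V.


acid = 2.8 · (7.7 − 5.4) · 16

103.0400 mEq


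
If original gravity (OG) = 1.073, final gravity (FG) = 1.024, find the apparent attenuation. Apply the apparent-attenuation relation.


AA = (OG − FG)/(OG − 1) · 100
AA = (1.073 − 1.024)/(1.073 − 1) · 100

67.1233 %


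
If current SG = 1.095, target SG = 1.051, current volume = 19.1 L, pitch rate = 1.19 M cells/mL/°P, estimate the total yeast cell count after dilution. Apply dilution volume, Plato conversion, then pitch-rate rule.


V_w = V·((SG_c−1)/(SG_t−1)−1);  °P = 259 − 259/SG_t;  cells = rate·(V+V_w)·°P
V_w = 19.1·((1.095−1)/(1.051−1)−1) = 16.4784
V_final = 19.1 + 16.4784 = 35.5784
°P = 259 − 259/1.051 = 12.5680
cells = 1.19·35.5784·12.5680

532.1095 billion cells


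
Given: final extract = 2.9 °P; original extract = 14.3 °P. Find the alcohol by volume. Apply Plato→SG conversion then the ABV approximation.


SG = 259/(259 − P);  ABV = (OG − FG)·131.25
OG = 259/(259 − 14.3) = 1.0584
FG = 259/(259 − 2.9) = 1.0113
ABV = (1.0584 − 1.0113)·131.25

6.1839 % ABV


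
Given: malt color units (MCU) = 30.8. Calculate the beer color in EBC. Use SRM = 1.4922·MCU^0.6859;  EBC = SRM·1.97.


SRM = 1.4922·30.8^0.6859 = 15.6612
EBC = 15.6612·1.97

30.8525 EBC


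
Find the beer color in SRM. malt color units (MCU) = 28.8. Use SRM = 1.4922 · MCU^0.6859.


SRM = 1.4922 · 28.8^0.6859

14.9563 SRM


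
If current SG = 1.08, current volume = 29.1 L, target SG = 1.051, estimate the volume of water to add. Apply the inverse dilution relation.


V_water = V·((SG_curr − 1)/(SG_target − 1) − 1)
V_water = 29.1·((1.08 − 1)/(1.051 − 1) − 1)

16.5471 L


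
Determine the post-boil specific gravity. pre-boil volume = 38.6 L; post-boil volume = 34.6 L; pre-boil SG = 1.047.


SG_post = 1 + (SG_pre − 1)·V_pre/V_post
pts_pre = (1.047 − 1)·1000 = 47.0000
pts_post = 47.0000·38.6/34.6 = 52.4335
SG_post = 1 + 52.4335/1000

1.0524


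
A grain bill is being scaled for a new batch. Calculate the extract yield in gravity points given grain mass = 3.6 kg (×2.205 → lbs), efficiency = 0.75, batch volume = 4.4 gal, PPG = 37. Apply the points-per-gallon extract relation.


points = lbs × PPG × eff / vol
lbs = 3.6 × 2.205 = 7.9380
points = 7.9380 × 37 × 0.75 / 4.4

50.0635 points


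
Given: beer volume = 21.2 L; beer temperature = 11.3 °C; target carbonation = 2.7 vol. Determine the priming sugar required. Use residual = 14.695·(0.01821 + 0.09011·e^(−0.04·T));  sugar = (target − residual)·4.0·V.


residual = 14.695·(0.01821 + 0.09011·e^(−0.04·11.3)) = 1.1102
sugar = (2.7 − 1.1102)·4.0·21.2

134.8121 g


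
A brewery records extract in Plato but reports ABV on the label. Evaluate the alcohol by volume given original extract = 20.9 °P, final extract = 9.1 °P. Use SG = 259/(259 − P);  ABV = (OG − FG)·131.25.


OG = 259/(259 − 20.9) = 1.0878
FG = 259/(259 − 9.1) = 1.0364
ABV = (1.0878 − 1.0364)·131.25

6.7415 % ABV


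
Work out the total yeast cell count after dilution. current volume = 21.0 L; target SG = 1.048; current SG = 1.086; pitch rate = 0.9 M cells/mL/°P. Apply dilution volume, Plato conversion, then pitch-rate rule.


V_w = V·((SG_c−1)/(SG_t−1)−1);  °P = 259 − 259/SG_t;  cells = rate·(V+V_w)·°P
V_w = 21.0·((1.086−1)/(1.048−1)−1) = 16.6250
V_final = 21.0 + 16.6250 = 37.6250
°P = 259 − 259/1.048 = 11.8626
cells = 0.9·37.6250·11.8626

401.6971 billion cells


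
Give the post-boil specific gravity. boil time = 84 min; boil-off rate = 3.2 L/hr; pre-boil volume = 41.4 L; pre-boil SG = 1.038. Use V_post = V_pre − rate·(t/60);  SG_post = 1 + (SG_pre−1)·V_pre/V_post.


V_post = 41.4 − 3.2·(84/60) = 36.9200
SG_post = 1 + (1.038 − 1)·41.4/36.9200

1.0426


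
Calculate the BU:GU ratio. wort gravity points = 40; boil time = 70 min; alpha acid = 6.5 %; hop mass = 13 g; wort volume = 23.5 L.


U = 1.65·0.000125^(GP/1000)·(1−e^(−0.04t))/4.15;  IBU = (α/100)·m·U·1000/V;  BU:GU = IBU/GP
U = 1.65·0.000125^(40/1000)·(1−e^(−0.04·70))/4.15 = 0.2607
IBU = (6.5/100)·13·0.2607·1000/23.5 = 9.3725
BU:GU = 9.3725/40

0.2343


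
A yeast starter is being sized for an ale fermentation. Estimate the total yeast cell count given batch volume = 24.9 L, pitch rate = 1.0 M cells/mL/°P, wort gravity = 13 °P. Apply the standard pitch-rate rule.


cells (billions) = rate · V_L · °P
cells = 1.0 · 24.9 · 13

323.7000 billion cells


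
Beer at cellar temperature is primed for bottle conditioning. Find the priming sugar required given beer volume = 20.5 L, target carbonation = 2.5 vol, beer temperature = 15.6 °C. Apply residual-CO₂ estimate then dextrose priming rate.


residual = 14.695·(0.01821 + 0.09011·e^(−0.04·T));  sugar = (target − residual)·4.0·V
residual = 14.695·(0.01821 + 0.09011·e^(−0.04·15.6)) = 0.9771
sugar = (2.5 − 0.9771)·4.0·20.5

124.8794 g


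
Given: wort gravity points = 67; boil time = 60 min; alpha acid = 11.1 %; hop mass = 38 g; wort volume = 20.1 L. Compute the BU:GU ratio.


U = 1.65·0.000125^(GP/1000)·(1−e^(−0.04t))/4.15;  IBU = (α/100)·m·U·1000/V;  BU:GU = IBU/GP
U = 1.65·0.000125^(67/1000)·(1−e^(−0.04·60))/4.15 = 0.1980
IBU = (11.1/100)·38·0.1980·1000/20.1 = 41.5468
BU:GU = 41.5468/67

0.6201


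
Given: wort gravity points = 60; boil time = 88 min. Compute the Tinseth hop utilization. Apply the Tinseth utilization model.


U = 1.65·0.000125^(GP/1000) · (1 − e^(−0.04·t))/4.15
bigness = 1.65·0.000125^(60/1000) = 0.9623
boil_factor = (1 − e^(−0.04·88))/4.15 = 0.2338
U = 0.9623 · 0.2338

0.2250


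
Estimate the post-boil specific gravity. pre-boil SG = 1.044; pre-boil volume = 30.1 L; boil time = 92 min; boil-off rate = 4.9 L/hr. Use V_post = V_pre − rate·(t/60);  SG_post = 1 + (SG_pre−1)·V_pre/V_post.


V_post = 30.1 − 4.9·(92/60) = 22.5867
SG_post = 1 + (1.044 − 1)·30.1/22.5867

1.0586


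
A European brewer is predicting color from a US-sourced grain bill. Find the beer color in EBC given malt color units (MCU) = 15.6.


SRM = 1.4922·MCU^0.6859;  EBC = SRM·1.97
SRM = 1.4922·15.6^0.6859 = 9.8218
EBC = 9.8218·1.97

19.3490 EBC


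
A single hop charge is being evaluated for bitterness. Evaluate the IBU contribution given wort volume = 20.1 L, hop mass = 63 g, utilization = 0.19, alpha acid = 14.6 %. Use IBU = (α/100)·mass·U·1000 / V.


IBU = (14.6/100)·63·0.19·1000 / 20.1

86.9463 IBU


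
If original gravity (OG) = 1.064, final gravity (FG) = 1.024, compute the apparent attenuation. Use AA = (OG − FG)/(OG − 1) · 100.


AA = (1.064 − 1.024)/(1.064 − 1) · 100

62.5000 %


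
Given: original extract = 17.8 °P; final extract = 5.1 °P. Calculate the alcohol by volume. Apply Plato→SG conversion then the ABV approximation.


SG = 259/(259 − P);  ABV = (OG − FG)·131.25
OG = 259/(259 − 17.8) = 1.0738
FG = 259/(259 − 5.1) = 1.0201
ABV = (1.0738 − 1.0201)·131.25

7.0496 % ABV


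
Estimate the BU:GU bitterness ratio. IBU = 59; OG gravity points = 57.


BU:GU = IBU / OG_points
BU:GU = 59 / 57

1.0351


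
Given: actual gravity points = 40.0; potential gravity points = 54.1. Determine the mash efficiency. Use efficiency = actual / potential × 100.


efficiency = 40.0 / 54.1 × 100

73.9372 %


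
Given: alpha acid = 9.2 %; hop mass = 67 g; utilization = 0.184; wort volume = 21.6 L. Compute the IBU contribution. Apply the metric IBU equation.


IBU = (α/100)·mass·U·1000 / V
IBU = (9.2/100)·67·0.184·1000 / 21.6

52.5081 IBU


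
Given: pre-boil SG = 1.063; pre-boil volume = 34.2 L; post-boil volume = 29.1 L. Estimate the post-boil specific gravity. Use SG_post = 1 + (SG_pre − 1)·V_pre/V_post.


pts_pre = (1.063 − 1)·1000 = 63.0000
pts_post = 63.0000·34.2/29.1 = 74.0412
SG_post = 1 + 74.0412/1000

1.0740


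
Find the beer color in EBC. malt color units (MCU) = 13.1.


SRM = 1.4922·MCU^0.6859;  EBC = SRM·1.97
SRM = 1.4922·13.1^0.6859 = 8.7129
EBC = 8.7129·1.97

17.1644 EBC


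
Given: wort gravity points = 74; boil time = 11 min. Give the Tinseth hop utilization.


U = 1.65·0.000125^(GP/1000) · (1 − e^(−0.04·t))/4.15
bigness = 1.65·0.000125^(74/1000) = 0.8485
boil_factor = (1 − e^(−0.04·11))/4.15 = 0.0858
U = 0.8485 · 0.0858

0.0728


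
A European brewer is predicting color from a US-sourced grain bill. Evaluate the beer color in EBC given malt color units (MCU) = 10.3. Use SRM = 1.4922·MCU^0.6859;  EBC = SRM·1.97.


SRM = 1.4922·10.3^0.6859 = 7.3881
EBC = 7.3881·1.97

14.5545 EBC


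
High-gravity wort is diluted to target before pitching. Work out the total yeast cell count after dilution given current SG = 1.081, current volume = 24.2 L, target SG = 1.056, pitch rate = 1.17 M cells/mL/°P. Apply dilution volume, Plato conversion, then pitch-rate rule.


V_w = V·((SG_c−1)/(SG_t−1)−1);  °P = 259 − 259/SG_t;  cells = rate·(V+V_w)·°P
V_w = 24.2·((1.081−1)/(1.056−1)−1) = 10.8036
V_final = 24.2 + 10.8036 = 35.0036
°P = 259 − 259/1.056 = 13.7348
cells = 1.17·35.0036·13.7348

562.4994 billion cells


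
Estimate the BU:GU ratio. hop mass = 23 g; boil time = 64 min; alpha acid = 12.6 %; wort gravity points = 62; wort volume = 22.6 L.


U = 1.65·0.000125^(GP/1000)·(1−e^(−0.04t))/4.15;  IBU = (α/100)·m·U·1000/V;  BU:GU = IBU/GP
U = 1.65·0.000125^(62/1000)·(1−e^(−0.04·64))/4.15 = 0.2101
IBU = (12.6/100)·23·0.2101·1000/22.6 = 26.9459
BU:GU = 26.9459/62

0.4346


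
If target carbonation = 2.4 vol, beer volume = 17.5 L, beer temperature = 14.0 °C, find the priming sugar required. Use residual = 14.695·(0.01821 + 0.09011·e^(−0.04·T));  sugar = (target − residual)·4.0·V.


residual = 14.695·(0.01821 + 0.09011·e^(−0.04·14.0)) = 1.0240
sugar = (2.4 − 1.0240)·4.0·17.5

96.3220 g


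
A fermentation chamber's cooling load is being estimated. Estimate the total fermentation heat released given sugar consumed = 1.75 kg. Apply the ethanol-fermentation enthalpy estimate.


Q = m_sugar · 590 kJ/kg
Q = 1.75 · 590

1032.5000 kJ


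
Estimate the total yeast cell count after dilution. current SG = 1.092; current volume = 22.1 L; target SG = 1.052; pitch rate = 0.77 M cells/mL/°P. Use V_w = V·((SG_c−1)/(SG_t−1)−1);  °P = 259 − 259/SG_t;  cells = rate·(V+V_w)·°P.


V_w = 22.1·((1.092−1)/(1.052−1)−1) = 17.0000
V_final = 22.1 + 17.0000 = 39.1000
°P = 259 − 259/1.052 = 12.8023
cells = 0.77·39.1000·12.8023

385.4383 billion cells


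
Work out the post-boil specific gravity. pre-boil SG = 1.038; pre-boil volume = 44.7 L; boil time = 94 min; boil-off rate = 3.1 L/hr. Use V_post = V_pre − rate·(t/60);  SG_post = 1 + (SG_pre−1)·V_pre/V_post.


V_post = 44.7 − 3.1·(94/60) = 39.8433
SG_post = 1 + (1.038 − 1)·44.7/39.8433

1.0426


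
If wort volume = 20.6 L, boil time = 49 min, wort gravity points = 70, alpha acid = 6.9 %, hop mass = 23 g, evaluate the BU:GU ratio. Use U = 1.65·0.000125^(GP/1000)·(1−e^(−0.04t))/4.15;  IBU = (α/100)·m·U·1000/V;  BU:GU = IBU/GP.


U = 1.65·0.000125^(70/1000)·(1−e^(−0.04·49))/4.15 = 0.1821
IBU = (6.9/100)·23·0.1821·1000/20.6 = 14.0279
BU:GU = 14.0279/70

0.2004


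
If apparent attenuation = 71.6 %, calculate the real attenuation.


RA = AA · 0.8192
RA = 71.6 · 0.8192

58.6547 %


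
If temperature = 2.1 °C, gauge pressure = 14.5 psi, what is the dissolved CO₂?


vols = (P + 14.695)·(0.01821 + 0.09011·e^(−0.04·T))
vols = (14.5 + 14.695)·(0.01821 + 0.09011·e^(−0.04·2.1))

2.9504 volumes


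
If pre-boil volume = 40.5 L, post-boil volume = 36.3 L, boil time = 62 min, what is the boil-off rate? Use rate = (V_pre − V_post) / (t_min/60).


rate = (40.5 − 36.3) / (62/60)

4.0645 L/hr


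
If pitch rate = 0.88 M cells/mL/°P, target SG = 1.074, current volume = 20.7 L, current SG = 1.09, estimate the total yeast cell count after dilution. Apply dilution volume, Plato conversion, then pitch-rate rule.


V_w = V·((SG_c−1)/(SG_t−1)−1);  °P = 259 − 259/SG_t;  cells = rate·(V+V_w)·°P
V_w = 20.7·((1.09−1)/(1.074−1)−1) = 4.4757
V_final = 20.7 + 4.4757 = 25.1757
°P = 259 − 259/1.074 = 17.8454
cells = 0.88·25.1757·17.8454

395.3584 billion cells


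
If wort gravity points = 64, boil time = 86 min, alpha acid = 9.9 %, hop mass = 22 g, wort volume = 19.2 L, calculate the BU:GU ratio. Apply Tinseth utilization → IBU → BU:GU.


U = 1.65·0.000125^(GP/1000)·(1−e^(−0.04t))/4.15;  IBU = (α/100)·m·U·1000/V;  BU:GU = IBU/GP
U = 1.65·0.000125^(64/1000)·(1−e^(−0.04·86))/4.15 = 0.2165
IBU = (9.9/100)·22·0.2165·1000/19.2 = 24.5607
BU:GU = 24.5607/64

0.3838


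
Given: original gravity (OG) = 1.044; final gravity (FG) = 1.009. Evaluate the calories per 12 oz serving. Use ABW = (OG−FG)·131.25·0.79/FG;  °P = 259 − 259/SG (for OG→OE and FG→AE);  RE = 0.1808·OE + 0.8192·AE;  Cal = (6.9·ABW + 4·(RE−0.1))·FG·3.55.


ABW = (1.044 − 1.009)·131.25·0.79/1.009 = 3.5967
OE = 259 − 259/1.044 = 10.9157 °P
AE = 259 − 259/1.009 = 2.3102 °P
RE = 0.1808·10.9157 + 0.8192·2.3102 = 3.8661 °P
Cal = (6.9·3.5967 + 4·(3.8661−0.1))·1.009·3.55

142.8536 kcal


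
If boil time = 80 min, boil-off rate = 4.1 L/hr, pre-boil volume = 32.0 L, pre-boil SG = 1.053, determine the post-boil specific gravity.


V_post = V_pre − rate·(t/60);  SG_post = 1 + (SG_pre−1)·V_pre/V_post
V_post = 32.0 − 4.1·(80/60) = 26.5333
SG_post = 1 + (1.053 − 1)·32.0/26.5333

1.0639


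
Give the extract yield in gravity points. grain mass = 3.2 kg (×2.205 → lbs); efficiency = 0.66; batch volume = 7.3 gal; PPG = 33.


points = lbs × PPG × eff / vol
lbs = 3.2 × 2.205 = 7.0560
points = 7.0560 × 33 × 0.66 / 7.3

21.0520 points


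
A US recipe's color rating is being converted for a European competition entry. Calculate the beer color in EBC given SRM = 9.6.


EBC = SRM · 1.97
EBC = 9.6 · 1.97

18.9120 EBC


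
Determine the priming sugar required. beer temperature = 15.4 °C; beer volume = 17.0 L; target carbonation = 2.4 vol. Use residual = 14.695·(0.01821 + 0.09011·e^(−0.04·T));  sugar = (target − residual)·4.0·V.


residual = 14.695·(0.01821 + 0.09011·e^(−0.04·15.4)) = 0.9828
sugar = (2.4 − 0.9828)·4.0·17.0

96.3710 g


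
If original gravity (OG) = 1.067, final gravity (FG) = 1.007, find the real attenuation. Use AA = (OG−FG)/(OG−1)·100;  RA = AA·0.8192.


AA = (1.067 − 1.007)/(1.067 − 1)·100 = 89.5522
RA = 89.5522·0.8192

73.3612 %


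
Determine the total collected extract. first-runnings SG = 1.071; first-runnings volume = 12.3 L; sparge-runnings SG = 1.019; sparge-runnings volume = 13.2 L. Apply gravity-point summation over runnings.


total = Σ (SG_i − 1)·1000·V_i
first = (1.071 − 1)·1000·12.3 = 873.3000
sparge = (1.019 − 1)·1000·13.2 = 250.8000
total = 873.3000 + 250.8000

1124.1000 gravity·L


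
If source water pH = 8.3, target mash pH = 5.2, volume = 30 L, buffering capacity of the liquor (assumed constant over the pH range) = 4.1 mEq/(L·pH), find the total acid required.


acid = buffering capacity · (pH_source − pH_target) · V
acid = 4.1 · (8.3 − 5.2) · 30

381.3000 mEq


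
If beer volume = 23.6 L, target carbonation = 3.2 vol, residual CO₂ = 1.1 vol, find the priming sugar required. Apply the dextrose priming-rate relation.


sugar = (target − residual)·4.0·V
sugar = (3.2 − 1.1)·4.0·23.6

198.2400 g


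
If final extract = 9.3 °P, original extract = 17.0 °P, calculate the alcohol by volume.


SG = 259/(259 − P);  ABV = (OG − FG)·131.25
OG = 259/(259 − 17.0) = 1.0702
FG = 259/(259 − 9.3) = 1.0372
ABV = (1.0702 − 1.0372)·131.25

4.3317 % ABV


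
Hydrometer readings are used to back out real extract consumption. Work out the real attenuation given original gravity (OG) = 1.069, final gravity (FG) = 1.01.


AA = (OG−FG)/(OG−1)·100;  RA = AA·0.8192
AA = (1.069 − 1.01)/(1.069 − 1)·100 = 85.5072
RA = 85.5072·0.8192

70.0475 %


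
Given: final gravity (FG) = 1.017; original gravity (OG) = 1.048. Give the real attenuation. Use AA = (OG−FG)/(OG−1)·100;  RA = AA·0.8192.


AA = (1.048 − 1.017)/(1.048 − 1)·100 = 64.5833
RA = 64.5833·0.8192

52.9067 %


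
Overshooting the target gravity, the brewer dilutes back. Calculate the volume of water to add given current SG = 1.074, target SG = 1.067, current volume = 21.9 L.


V_water = V·((SG_curr − 1)/(SG_target − 1) − 1)
V_water = 21.9·((1.074 − 1)/(1.067 − 1) − 1)

2.2881 L


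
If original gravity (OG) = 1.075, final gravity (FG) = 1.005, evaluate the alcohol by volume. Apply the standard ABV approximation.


ABV = (OG − FG) · 131.25
ABV = (1.075 − 1.005) · 131.25

9.1875 % ABV


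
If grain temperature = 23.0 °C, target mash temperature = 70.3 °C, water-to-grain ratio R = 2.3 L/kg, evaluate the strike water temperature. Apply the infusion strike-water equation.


T_strike = (0.41/R)·(T_mash − T_grain) + T_mash
T_strike = (0.41/2.3)·(70.3 − 23.0) + 70.3

78.7317 °C


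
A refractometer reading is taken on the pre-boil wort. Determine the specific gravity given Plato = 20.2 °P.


SG = 259/(259 − P)
SG = 259/(259 − 20.2)

1.0846


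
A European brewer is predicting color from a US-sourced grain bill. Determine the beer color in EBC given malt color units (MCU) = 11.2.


SRM = 1.4922·MCU^0.6859;  EBC = SRM·1.97
SRM = 1.4922·11.2^0.6859 = 7.8250
EBC = 7.8250·1.97

15.4153 EBC


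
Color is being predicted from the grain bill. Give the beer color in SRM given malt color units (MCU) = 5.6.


SRM = 1.4922 · MCU^0.6859
SRM = 1.4922 · 5.6^0.6859

4.8642 SRM


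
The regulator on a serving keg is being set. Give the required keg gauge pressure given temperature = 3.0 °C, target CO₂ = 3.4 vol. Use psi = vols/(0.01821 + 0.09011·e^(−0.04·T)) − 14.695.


psi = 3.4/(0.01821 + 0.09011·e^(−0.04·3.0)) − 14.695

19.9528 psi


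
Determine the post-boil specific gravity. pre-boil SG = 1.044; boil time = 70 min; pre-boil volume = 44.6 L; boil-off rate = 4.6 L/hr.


V_post = V_pre − rate·(t/60);  SG_post = 1 + (SG_pre−1)·V_pre/V_post
V_post = 44.6 − 4.6·(70/60) = 39.2333
SG_post = 1 + (1.044 − 1)·44.6/39.2333

1.0500


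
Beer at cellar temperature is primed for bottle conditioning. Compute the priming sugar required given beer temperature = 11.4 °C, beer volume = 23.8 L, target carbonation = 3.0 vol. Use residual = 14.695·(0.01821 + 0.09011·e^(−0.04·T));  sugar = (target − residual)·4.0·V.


residual = 14.695·(0.01821 + 0.09011·e^(−0.04·11.4)) = 1.1069
sugar = (3.0 − 1.1069)·4.0·23.8

180.2259 g


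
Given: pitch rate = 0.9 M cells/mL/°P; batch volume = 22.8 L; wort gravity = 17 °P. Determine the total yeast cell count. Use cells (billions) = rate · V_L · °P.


cells = 0.9 · 22.8 · 17

348.8400 billion cells


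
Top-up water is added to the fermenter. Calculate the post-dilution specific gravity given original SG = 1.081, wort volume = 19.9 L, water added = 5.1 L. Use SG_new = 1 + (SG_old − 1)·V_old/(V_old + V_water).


pts = (1.081 − 1)·1000·19.9/(19.9 + 5.1) = 64.4760
SG_new = 1 + 64.4760/1000

1.0645


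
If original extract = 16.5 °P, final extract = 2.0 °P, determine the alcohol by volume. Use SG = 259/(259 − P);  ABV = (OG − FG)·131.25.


OG = 259/(259 − 16.5) = 1.0680
FG = 259/(259 − 2.0) = 1.0078
ABV = (1.0680 − 1.0078)·131.25

7.9090 % ABV


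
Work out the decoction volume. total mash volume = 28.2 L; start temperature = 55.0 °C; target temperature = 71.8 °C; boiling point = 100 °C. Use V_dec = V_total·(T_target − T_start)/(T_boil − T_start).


V_dec = 28.2·(71.8 − 55.0)/(100 − 55.0)

10.5280 L


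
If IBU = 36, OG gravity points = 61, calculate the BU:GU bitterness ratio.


BU:GU = IBU / OG_points
BU:GU = 36 / 61

0.5902


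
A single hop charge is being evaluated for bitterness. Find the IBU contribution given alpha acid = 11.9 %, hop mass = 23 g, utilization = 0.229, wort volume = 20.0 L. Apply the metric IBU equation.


IBU = (α/100)·mass·U·1000 / V
IBU = (11.9/100)·23·0.229·1000 / 20.0

31.3387 IBU


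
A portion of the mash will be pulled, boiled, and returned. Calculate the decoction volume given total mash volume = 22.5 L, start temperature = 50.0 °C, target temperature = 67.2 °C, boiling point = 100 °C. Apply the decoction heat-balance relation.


V_dec = V_total·(T_target − T_start)/(T_boil − T_start)
V_dec = 22.5·(67.2 − 50.0)/(100 − 50.0)

7.7400 L


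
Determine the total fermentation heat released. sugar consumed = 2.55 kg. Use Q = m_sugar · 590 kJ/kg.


Q = 2.55 · 590

1504.5000 kJ


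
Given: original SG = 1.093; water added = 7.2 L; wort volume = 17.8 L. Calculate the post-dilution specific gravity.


SG_new = 1 + (SG_old − 1)·V_old/(V_old + V_water)
pts = (1.093 − 1)·1000·17.8/(17.8 + 7.2) = 66.2160
SG_new = 1 + 66.2160/1000

1.0662


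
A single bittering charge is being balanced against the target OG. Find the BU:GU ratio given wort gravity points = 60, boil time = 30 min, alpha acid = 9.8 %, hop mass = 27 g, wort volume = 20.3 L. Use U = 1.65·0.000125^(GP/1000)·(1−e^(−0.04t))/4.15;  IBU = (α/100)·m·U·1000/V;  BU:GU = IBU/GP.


U = 1.65·0.000125^(60/1000)·(1−e^(−0.04·30))/4.15 = 0.1620
IBU = (9.8/100)·27·0.1620·1000/20.3 = 21.1203
BU:GU = 21.1203/60

0.3520


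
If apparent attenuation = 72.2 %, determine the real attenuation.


RA = AA · 0.8192
RA = 72.2 · 0.8192

59.1462 %


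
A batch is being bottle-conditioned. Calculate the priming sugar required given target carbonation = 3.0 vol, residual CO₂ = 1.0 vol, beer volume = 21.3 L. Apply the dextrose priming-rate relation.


sugar = (target − residual)·4.0·V
sugar = (3.0 − 1.0)·4.0·21.3

170.4000 g


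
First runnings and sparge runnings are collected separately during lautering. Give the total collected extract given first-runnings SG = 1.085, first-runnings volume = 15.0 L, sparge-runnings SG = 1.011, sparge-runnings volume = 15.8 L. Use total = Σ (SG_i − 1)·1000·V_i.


first = (1.085 − 1)·1000·15.0 = 1275.0000
sparge = (1.011 − 1)·1000·15.8 = 173.8000
total = 1275.0000 + 173.8000

1448.8000 gravity·L


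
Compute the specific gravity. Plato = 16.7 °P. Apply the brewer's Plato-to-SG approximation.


SG = 259/(259 − P)
SG = 259/(259 − 16.7)

1.0689


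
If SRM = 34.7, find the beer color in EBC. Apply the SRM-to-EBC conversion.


EBC = SRM · 1.97
EBC = 34.7 · 1.97

68.3590 EBC


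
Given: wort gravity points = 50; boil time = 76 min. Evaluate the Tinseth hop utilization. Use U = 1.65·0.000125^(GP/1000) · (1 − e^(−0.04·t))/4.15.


bigness = 1.65·0.000125^(50/1000) = 1.0528
boil_factor = (1 − e^(−0.04·76))/4.15 = 0.2294
U = 1.0528 · 0.2294

0.2415


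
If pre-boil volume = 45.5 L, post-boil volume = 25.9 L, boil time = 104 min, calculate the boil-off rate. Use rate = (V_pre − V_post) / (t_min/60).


rate = (45.5 − 25.9) / (104/60)

11.3077 L/hr


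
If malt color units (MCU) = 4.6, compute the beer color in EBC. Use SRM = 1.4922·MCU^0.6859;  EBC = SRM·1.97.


SRM = 1.4922·4.6^0.6859 = 4.2502
EBC = 4.2502·1.97

8.3730 EBC


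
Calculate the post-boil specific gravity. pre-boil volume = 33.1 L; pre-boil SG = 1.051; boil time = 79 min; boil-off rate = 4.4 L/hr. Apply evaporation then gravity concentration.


V_post = V_pre − rate·(t/60);  SG_post = 1 + (SG_pre−1)·V_pre/V_post
V_post = 33.1 − 4.4·(79/60) = 27.3067
SG_post = 1 + (1.051 − 1)·33.1/27.3067

1.0618


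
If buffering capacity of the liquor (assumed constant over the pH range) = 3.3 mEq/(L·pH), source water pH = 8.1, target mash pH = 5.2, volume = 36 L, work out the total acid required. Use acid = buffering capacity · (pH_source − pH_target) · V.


acid = 3.3 · (8.1 − 5.2) · 36

344.5200 mEq


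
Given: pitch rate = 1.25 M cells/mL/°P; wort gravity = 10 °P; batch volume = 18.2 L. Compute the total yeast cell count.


cells (billions) = rate · V_L · °P
cells = 1.25 · 18.2 · 10

227.5000 billion cells


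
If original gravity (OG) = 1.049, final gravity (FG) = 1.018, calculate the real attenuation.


AA = (OG−FG)/(OG−1)·100;  RA = AA·0.8192
AA = (1.049 − 1.018)/(1.049 − 1)·100 = 63.2653
RA = 63.2653·0.8192

51.8269 %


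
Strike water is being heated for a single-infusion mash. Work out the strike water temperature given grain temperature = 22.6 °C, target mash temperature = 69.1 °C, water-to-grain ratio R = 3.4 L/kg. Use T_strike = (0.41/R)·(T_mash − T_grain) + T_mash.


T_strike = (0.41/3.4)·(69.1 − 22.6) + 69.1

74.7074 °C


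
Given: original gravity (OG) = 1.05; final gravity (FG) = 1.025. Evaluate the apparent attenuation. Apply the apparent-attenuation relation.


AA = (OG − FG)/(OG − 1) · 100
AA = (1.05 − 1.025)/(1.05 − 1) · 100

50.0000 %


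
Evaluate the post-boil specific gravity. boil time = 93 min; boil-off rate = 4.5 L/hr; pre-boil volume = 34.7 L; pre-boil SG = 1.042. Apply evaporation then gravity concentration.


V_post = V_pre − rate·(t/60);  SG_post = 1 + (SG_pre−1)·V_pre/V_post
V_post = 34.7 − 4.5·(93/60) = 27.7250
SG_post = 1 + (1.042 − 1)·34.7/27.7250

1.0526


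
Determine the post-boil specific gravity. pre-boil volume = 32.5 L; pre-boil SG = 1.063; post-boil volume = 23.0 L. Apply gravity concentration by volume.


SG_post = 1 + (SG_pre − 1)·V_pre/V_post
pts_pre = (1.063 − 1)·1000 = 63.0000
pts_post = 63.0000·32.5/23.0 = 89.0217
SG_post = 1 + 89.0217/1000

1.0890


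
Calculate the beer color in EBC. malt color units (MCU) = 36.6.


SRM = 1.4922·MCU^0.6859;  EBC = SRM·1.97
SRM = 1.4922·36.6^0.6859 = 17.6286
EBC = 17.6286·1.97

34.7284 EBC


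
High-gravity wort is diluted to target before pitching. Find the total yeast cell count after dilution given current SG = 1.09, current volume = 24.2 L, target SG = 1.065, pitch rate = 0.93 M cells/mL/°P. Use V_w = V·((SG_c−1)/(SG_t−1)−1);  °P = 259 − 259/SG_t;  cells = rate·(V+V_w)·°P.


V_w = 24.2·((1.09−1)/(1.065−1)−1) = 9.3077
V_final = 24.2 + 9.3077 = 33.5077
°P = 259 − 259/1.065 = 15.8075
cells = 0.93·33.5077·15.8075

492.5961 billion cells


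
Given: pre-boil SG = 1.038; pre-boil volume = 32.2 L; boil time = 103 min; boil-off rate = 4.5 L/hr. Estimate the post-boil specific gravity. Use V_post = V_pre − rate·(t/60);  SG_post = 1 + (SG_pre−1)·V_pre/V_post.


V_post = 32.2 − 4.5·(103/60) = 24.4750
SG_post = 1 + (1.038 − 1)·32.2/24.4750

1.0500


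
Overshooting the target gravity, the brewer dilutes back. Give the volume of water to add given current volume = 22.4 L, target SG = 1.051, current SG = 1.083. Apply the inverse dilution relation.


V_water = V·((SG_curr − 1)/(SG_target − 1) − 1)
V_water = 22.4·((1.083 − 1)/(1.051 − 1) − 1)

14.0549 L


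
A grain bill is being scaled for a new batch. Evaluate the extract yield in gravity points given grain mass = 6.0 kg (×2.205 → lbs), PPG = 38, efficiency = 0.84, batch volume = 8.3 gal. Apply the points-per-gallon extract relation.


points = lbs × PPG × eff / vol
lbs = 6.0 × 2.205 = 13.2300
points = 13.2300 × 38 × 0.84 / 8.3

50.8797 points


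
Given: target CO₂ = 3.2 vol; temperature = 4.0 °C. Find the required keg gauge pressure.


psi = vols/(0.01821 + 0.09011·e^(−0.04·T)) − 14.695
psi = 3.2/(0.01821 + 0.09011·e^(−0.04·4.0)) − 14.695

18.9904 psi


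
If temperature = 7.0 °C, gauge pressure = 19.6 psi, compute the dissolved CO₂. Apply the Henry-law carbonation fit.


vols = (P + 14.695)·(0.01821 + 0.09011·e^(−0.04·T))
vols = (19.6 + 14.695)·(0.01821 + 0.09011·e^(−0.04·7.0))

2.9601 volumes


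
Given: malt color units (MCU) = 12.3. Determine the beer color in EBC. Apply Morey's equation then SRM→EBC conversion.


SRM = 1.4922·MCU^0.6859;  EBC = SRM·1.97
SRM = 1.4922·12.3^0.6859 = 8.3444
EBC = 8.3444·1.97

16.4384 EBC


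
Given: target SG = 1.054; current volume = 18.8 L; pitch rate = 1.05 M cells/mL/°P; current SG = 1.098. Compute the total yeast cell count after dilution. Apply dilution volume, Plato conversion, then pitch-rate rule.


V_w = V·((SG_c−1)/(SG_t−1)−1);  °P = 259 − 259/SG_t;  cells = rate·(V+V_w)·°P
V_w = 18.8·((1.098−1)/(1.054−1)−1) = 15.3185
V_final = 18.8 + 15.3185 = 34.1185
°P = 259 − 259/1.054 = 13.2694
cells = 1.05·34.1185·13.2694

475.3707 billion cells


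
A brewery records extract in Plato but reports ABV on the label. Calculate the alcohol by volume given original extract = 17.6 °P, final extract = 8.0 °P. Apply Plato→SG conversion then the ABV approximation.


SG = 259/(259 − P);  ABV = (OG − FG)·131.25
OG = 259/(259 − 17.6) = 1.0729
FG = 259/(259 − 8.0) = 1.0319
ABV = (1.0729 − 1.0319)·131.25

5.3859 % ABV


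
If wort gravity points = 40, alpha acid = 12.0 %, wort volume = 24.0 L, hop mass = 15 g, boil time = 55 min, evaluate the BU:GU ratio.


U = 1.65·0.000125^(GP/1000)·(1−e^(−0.04t))/4.15;  IBU = (α/100)·m·U·1000/V;  BU:GU = IBU/GP
U = 1.65·0.000125^(40/1000)·(1−e^(−0.04·55))/4.15 = 0.2468
IBU = (12.0/100)·15·0.2468·1000/24.0 = 18.5085
BU:GU = 18.5085/40

0.4627


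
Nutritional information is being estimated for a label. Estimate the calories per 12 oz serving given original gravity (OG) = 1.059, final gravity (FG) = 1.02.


ABW = (OG−FG)·131.25·0.79/FG;  °P = 259 − 259/SG (for OG→OE and FG→AE);  RE = 0.1808·OE + 0.8192·AE;  Cal = (6.9·ABW + 4·(RE−0.1))·FG·3.55
ABW = (1.059 − 1.02)·131.25·0.79/1.02 = 3.9645
OE = 259 − 259/1.059 = 14.4297 °P
AE = 259 − 259/1.02 = 5.0784 °P
RE = 0.1808·14.4297 + 0.8192·5.0784 = 6.7691 °P
Cal = (6.9·3.9645 + 4·(6.7691−0.1))·1.02·3.55

195.6489 kcal


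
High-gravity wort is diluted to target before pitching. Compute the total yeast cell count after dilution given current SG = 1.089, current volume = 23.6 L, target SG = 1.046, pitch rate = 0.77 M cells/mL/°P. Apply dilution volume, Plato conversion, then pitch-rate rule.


V_w = V·((SG_c−1)/(SG_t−1)−1);  °P = 259 − 259/SG_t;  cells = rate·(V+V_w)·°P
V_w = 23.6·((1.089−1)/(1.046−1)−1) = 22.0609
V_final = 23.6 + 22.0609 = 45.6609
°P = 259 − 259/1.046 = 11.3901
cells = 0.77·45.6609·11.3901

400.4615 billion cells


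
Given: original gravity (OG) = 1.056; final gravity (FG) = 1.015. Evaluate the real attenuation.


AA = (OG−FG)/(OG−1)·100;  RA = AA·0.8192
AA = (1.056 − 1.015)/(1.056 − 1)·100 = 73.2143
RA = 73.2143·0.8192

59.9771 %


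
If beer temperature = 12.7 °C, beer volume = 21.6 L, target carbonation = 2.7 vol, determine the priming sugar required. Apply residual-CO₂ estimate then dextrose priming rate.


residual = 14.695·(0.01821 + 0.09011·e^(−0.04·T));  sugar = (target − residual)·4.0·V
residual = 14.695·(0.01821 + 0.09011·e^(−0.04·12.7)) = 1.0643
sugar = (2.7 − 1.0643)·4.0·21.6

141.3207 g


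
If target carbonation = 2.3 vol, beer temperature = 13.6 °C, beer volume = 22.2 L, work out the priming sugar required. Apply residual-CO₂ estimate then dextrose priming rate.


residual = 14.695·(0.01821 + 0.09011·e^(−0.04·T));  sugar = (target − residual)·4.0·V
residual = 14.695·(0.01821 + 0.09011·e^(−0.04·13.6)) = 1.0362
sugar = (2.3 − 1.0362)·4.0·22.2

112.2280 g


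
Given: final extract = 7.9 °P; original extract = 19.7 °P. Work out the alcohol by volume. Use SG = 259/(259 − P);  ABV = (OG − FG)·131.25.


OG = 259/(259 − 19.7) = 1.0823
FG = 259/(259 − 7.9) = 1.0315
ABV = (1.0823 − 1.0315)·131.25

6.6756 % ABV


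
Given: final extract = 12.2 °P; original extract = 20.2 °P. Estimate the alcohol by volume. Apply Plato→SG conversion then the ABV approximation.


SG = 259/(259 − P);  ABV = (OG − FG)·131.25
OG = 259/(259 − 20.2) = 1.0846
FG = 259/(259 − 12.2) = 1.0494
ABV = (1.0846 − 1.0494)·131.25

4.6143 % ABV


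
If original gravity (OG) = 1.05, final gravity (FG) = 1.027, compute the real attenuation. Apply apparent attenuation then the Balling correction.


AA = (OG−FG)/(OG−1)·100;  RA = AA·0.8192
AA = (1.05 − 1.027)/(1.05 − 1)·100 = 46.0000
RA = 46.0000·0.8192

37.6832 %


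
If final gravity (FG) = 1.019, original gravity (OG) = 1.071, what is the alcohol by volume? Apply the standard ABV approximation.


ABV = (OG − FG) · 131.25
ABV = (1.071 − 1.019) · 131.25

6.8250 % ABV


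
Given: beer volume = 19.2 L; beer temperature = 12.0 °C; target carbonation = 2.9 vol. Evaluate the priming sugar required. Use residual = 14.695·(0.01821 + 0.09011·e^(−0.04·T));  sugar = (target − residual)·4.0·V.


residual = 14.695·(0.01821 + 0.09011·e^(−0.04·12.0)) = 1.0870
sugar = (2.9 − 1.0870)·4.0·19.2

139.2408 g


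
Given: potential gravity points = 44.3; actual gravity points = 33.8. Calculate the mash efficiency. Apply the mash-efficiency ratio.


efficiency = actual / potential × 100
efficiency = 33.8 / 44.3 × 100

76.2980 %


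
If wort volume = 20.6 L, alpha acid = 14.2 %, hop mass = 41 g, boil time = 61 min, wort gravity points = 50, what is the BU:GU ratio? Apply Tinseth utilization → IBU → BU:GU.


U = 1.65·0.000125^(GP/1000)·(1−e^(−0.04t))/4.15;  IBU = (α/100)·m·U·1000/V;  BU:GU = IBU/GP
U = 1.65·0.000125^(50/1000)·(1−e^(−0.04·61))/4.15 = 0.2316
IBU = (14.2/100)·41·0.2316·1000/20.6 = 65.4456
BU:GU = 65.4456/50

1.3089


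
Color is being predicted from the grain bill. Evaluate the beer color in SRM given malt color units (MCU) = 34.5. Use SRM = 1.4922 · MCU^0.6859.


SRM = 1.4922 · 34.5^0.6859

16.9284 SRM


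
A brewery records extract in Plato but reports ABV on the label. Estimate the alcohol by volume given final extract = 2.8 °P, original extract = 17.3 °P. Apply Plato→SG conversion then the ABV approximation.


SG = 259/(259 − P);  ABV = (OG − FG)·131.25
OG = 259/(259 − 17.3) = 1.0716
FG = 259/(259 − 2.8) = 1.0109
ABV = (1.0716 − 1.0109)·131.25

7.9600 % ABV


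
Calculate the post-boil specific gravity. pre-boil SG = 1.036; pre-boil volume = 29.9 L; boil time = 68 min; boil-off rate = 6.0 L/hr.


V_post = V_pre − rate·(t/60);  SG_post = 1 + (SG_pre−1)·V_pre/V_post
V_post = 29.9 − 6.0·(68/60) = 23.1000
SG_post = 1 + (1.036 − 1)·29.9/23.1000

1.0466


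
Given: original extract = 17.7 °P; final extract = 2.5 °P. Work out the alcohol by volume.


SG = 259/(259 − P);  ABV = (OG − FG)·131.25
OG = 259/(259 − 17.7) = 1.0734
FG = 259/(259 − 2.5) = 1.0097
ABV = (1.0734 − 1.0097)·131.25

8.3483 % ABV


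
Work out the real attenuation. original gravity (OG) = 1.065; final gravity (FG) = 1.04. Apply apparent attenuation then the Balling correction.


AA = (OG−FG)/(OG−1)·100;  RA = AA·0.8192
AA = (1.065 − 1.04)/(1.065 − 1)·100 = 38.4615
RA = 38.4615·0.8192

31.5077 %
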